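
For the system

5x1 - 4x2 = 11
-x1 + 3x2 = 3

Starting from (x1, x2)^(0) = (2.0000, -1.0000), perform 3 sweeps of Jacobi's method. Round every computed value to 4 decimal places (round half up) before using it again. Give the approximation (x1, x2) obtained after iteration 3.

(3.3734, 2.1778)

Iteration 1:
  x1 = (11 - (-4)·-1.0000) / (5) = 1.4000
  x2 = (3 - (-1)·2.0000) / (3) = 1.6667
Iteration 2:
  x1 = (11 - (-4)·1.6667) / (5) = 3.5334
  x2 = (3 - (-1)·1.4000) / (3) = 1.4667
Iteration 3:
  x1 = (11 - (-4)·1.4667) / (5) = 3.3734
  x2 = (3 - (-1)·3.5334) / (3) = 2.1778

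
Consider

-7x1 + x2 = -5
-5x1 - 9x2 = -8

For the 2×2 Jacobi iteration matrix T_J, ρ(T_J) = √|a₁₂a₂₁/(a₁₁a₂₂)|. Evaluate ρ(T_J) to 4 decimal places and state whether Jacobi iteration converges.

a₁₂a₂₁/(a₁₁a₂₂) = (1)·(-5) / ((-7)·(-9)) = -0.079365
ρ = √|-0.079365| = √0.079365 = 0.2817
ρ < 1, so Jacobi converges

0.2817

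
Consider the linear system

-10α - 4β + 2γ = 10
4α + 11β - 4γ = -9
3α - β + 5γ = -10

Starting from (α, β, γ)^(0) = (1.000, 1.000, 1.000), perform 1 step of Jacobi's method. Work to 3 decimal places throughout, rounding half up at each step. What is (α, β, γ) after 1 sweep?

(-1.200, -0.818, -2.400)

Iteration 1:
  α = (10 - (-4)·1.000 - (2)·1.000) / (-10) = -1.200
  β = (-9 - (4)·1.000 - (-4)·1.000) / (11) = -0.818
  γ = (-10 - (3)·1.000 - (-1)·1.000) / (5) = -2.400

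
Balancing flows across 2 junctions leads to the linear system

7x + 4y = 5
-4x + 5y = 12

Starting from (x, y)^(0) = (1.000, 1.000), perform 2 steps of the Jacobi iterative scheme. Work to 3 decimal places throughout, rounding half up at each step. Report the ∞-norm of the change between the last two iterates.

1.257

Iteration 1:
  x = (5 - (4)·1.000) / (7) = 0.143
  y = (12 - (-4)·1.000) / (5) = 3.200
Iteration 2:
  x = (5 - (4)·3.200) / (7) = -1.114
  y = (12 - (-4)·0.143) / (5) = 2.514
Change: (-1.257, -0.686) → max |·| = 1.257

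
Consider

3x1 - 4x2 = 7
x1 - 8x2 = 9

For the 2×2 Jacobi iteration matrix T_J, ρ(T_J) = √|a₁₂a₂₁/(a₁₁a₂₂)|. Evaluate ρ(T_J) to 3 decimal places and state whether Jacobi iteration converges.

a₁₂a₂₁/(a₁₁a₂₂) = (-4)·(1) / ((3)·(-8)) = 0.166667
ρ = √|0.166667| = √0.166667 = 0.408
ρ < 1, so Jacobi converges

0.408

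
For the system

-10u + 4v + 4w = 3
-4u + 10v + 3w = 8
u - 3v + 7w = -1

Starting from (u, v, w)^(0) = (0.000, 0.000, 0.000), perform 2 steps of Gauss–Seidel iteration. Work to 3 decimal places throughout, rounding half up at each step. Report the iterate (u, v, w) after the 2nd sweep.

(0.048, 0.762, 0.177)

Iteration 1:
  u = (3 - (4)·0.000 - (4)·0.000) / (-10) = -0.300
  v = (8 - (-4)·-0.300 - (3)·0.000) / (10) = 0.680
  w = (-1 - (1)·-0.300 - (-3)·0.680) / (7) = 0.191
Iteration 2:
  u = (3 - (4)·0.680 - (4)·0.191) / (-10) = 0.048
  v = (8 - (-4)·0.048 - (3)·0.191) / (10) = 0.762
  w = (-1 - (1)·0.048 - (-3)·0.762) / (7) = 0.177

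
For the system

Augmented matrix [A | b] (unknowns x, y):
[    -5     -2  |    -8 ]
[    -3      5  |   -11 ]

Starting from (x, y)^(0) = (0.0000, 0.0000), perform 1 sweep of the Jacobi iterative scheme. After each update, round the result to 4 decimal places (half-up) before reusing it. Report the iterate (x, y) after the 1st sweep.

Iteration 1:
  x = (-8 - (-2)·0.0000) / (-5) = 1.6000
  y = (-11 - (-3)·0.0000) / (5) = -2.2000

(1.6000, -2.2000)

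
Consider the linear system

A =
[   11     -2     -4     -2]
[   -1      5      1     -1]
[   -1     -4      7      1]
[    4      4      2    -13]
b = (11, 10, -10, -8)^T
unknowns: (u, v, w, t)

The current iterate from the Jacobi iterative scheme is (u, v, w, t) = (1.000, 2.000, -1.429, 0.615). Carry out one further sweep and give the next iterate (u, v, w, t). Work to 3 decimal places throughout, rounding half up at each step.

One sweep:
  u = (11 - (-2)·2.000 - (-4)·-1.429 - (-2)·0.615) / (11) = 0.956
  v = (10 - (-1)·1.000 - (1)·-1.429 - (-1)·0.615) / (5) = 2.609
  w = (-10 - (-1)·1.000 - (-4)·2.000 - (1)·0.615) / (7) = -0.231
  t = (-8 - (4)·1.000 - (4)·2.000 - (2)·-1.429) / (-13) = 1.319

(0.956, 2.609, -0.231, 1.319)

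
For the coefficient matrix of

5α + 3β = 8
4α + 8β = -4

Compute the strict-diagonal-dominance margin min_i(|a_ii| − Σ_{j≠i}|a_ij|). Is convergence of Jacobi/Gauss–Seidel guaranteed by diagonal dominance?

row 1: |5| − (3) = 2
row 2: |8| − (4) = 4
minimum over rows = 2 → strictly diagonally dominant (convergence guaranteed)

2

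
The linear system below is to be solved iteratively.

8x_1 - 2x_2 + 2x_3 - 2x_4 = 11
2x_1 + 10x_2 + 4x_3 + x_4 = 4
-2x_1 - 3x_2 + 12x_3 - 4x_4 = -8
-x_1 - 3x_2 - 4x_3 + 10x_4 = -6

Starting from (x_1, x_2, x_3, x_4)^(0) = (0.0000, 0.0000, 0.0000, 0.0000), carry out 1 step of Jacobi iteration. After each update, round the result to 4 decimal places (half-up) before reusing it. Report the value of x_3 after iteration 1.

Iteration 1:
  x_1 = (11 - (-2)·0.0000 - (2)·0.0000 - (-2)·0.0000) / (8) = 1.3750
  x_2 = (4 - (2)·0.0000 - (4)·0.0000 - (1)·0.0000) / (10) = 0.4000
  x_3 = (-8 - (-2)·0.0000 - (-3)·0.0000 - (-4)·0.0000) / (12) = -0.6667
  x_4 = (-6 - (-1)·0.0000 - (-3)·0.0000 - (-4)·0.0000) / (10) = -0.6000

-0.6667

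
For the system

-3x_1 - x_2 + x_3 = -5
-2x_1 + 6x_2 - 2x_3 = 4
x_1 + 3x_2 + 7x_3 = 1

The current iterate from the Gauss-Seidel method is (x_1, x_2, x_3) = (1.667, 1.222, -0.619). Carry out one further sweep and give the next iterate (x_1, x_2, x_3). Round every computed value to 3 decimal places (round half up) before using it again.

(1.053, 0.811, -0.355)

One sweep:
  x_1 = (-5 - (-1)·1.222 - (1)·-0.619) / (-3) = 1.053
  x_2 = (4 - (-2)·1.053 - (-2)·-0.619) / (6) = 0.811
  x_3 = (1 - (1)·1.053 - (3)·0.811) / (7) = -0.355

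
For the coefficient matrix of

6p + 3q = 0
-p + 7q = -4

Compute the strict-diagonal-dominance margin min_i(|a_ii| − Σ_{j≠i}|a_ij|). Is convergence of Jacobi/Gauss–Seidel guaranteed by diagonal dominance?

3

row 1: |6| − (3) = 3
row 2: |7| − (1) = 6
minimum over rows = 3 → strictly diagonally dominant (convergence guaranteed)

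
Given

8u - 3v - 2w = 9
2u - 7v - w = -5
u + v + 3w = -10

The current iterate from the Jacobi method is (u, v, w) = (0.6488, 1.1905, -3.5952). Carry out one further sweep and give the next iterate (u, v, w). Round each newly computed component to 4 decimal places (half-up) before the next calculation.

One sweep:
  u = (9 - (-3)·1.1905 - (-2)·-3.5952) / (8) = 0.6726
  v = (-5 - (2)·0.6488 - (-1)·-3.5952) / (-7) = 1.4133
  w = (-10 - (1)·0.6488 - (1)·1.1905) / (3) = -3.9464

(0.6726, 1.4133, -3.9464)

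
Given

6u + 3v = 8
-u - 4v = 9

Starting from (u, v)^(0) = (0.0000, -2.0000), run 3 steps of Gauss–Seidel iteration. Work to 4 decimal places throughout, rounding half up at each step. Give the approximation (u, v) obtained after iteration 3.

Iteration 1:
  u = (8 - (3)·-2.0000) / (6) = 2.3333
  v = (9 - (-1)·2.3333) / (-4) = -2.8333
Iteration 2:
  u = (8 - (3)·-2.8333) / (6) = 2.7500
  v = (9 - (-1)·2.7500) / (-4) = -2.9375
Iteration 3:
  u = (8 - (3)·-2.9375) / (6) = 2.8021
  v = (9 - (-1)·2.8021) / (-4) = -2.9505

(2.8021, -2.9505)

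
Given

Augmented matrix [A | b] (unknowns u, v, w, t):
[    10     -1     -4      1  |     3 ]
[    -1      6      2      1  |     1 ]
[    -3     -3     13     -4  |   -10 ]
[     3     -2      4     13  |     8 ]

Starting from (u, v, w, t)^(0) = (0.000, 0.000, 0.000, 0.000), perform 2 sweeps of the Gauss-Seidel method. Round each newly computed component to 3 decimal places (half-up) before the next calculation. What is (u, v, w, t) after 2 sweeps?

(-0.016, 0.251, -0.475, 0.804)

Iteration 1:
  u = (3 - (-1)·0.000 - (-4)·0.000 - (1)·0.000) / (10) = 0.300
  v = (1 - (-1)·0.300 - (2)·0.000 - (1)·0.000) / (6) = 0.217
  w = (-10 - (-3)·0.300 - (-3)·0.217 - (-4)·0.000) / (13) = -0.650
  t = (8 - (3)·0.300 - (-2)·0.217 - (4)·-0.650) / (13) = 0.780
Iteration 2:
  u = (3 - (-1)·0.217 - (-4)·-0.650 - (1)·0.780) / (10) = -0.016
  v = (1 - (-1)·-0.016 - (2)·-0.650 - (1)·0.780) / (6) = 0.251
  w = (-10 - (-3)·-0.016 - (-3)·0.251 - (-4)·0.780) / (13) = -0.475
  t = (8 - (3)·-0.016 - (-2)·0.251 - (4)·-0.475) / (13) = 0.804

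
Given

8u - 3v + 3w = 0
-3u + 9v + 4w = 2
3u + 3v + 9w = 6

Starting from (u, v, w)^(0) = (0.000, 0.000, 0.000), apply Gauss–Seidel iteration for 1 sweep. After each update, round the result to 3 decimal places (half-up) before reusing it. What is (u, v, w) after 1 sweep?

(0.000, 0.222, 0.593)

Iteration 1:
  u = (0 - (-3)·0.000 - (3)·0.000) / (8) = 0.000
  v = (2 - (-3)·0.000 - (4)·0.000) / (9) = 0.222
  w = (6 - (3)·0.000 - (3)·0.222) / (9) = 0.593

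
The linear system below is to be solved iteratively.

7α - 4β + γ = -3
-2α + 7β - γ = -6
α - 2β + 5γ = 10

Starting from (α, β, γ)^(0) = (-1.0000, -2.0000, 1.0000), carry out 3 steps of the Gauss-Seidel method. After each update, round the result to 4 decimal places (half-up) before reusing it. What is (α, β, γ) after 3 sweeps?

Iteration 1:
  α = (-3 - (-4)·-2.0000 - (1)·1.0000) / (7) = -1.7143
  β = (-6 - (-2)·-1.7143 - (-1)·1.0000) / (7) = -1.2041
  γ = (10 - (1)·-1.7143 - (-2)·-1.2041) / (5) = 1.8612
Iteration 2:
  α = (-3 - (-4)·-1.2041 - (1)·1.8612) / (7) = -1.3825
  β = (-6 - (-2)·-1.3825 - (-1)·1.8612) / (7) = -0.9863
  γ = (10 - (1)·-1.3825 - (-2)·-0.9863) / (5) = 1.8820
Iteration 3:
  α = (-3 - (-4)·-0.9863 - (1)·1.8820) / (7) = -1.2610
  β = (-6 - (-2)·-1.2610 - (-1)·1.8820) / (7) = -0.9486
  γ = (10 - (1)·-1.2610 - (-2)·-0.9486) / (5) = 1.8728

(-1.2610, -0.9486, 1.8728)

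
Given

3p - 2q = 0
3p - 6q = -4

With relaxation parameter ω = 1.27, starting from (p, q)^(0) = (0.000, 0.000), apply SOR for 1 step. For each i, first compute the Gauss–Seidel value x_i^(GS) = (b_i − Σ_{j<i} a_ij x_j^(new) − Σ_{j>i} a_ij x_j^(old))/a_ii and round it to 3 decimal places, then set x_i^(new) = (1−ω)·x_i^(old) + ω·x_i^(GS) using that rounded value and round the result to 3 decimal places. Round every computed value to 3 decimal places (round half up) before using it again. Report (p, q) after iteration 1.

Iteration 1:
  p: GS value = (0 - (-2)·0.000) / (3) = 0.000;  p ← (1−ω)·0.000 + ω·0.000 = 0.000
  q: GS value = (-4 - (3)·0.000) / (-6) = 0.667;  q ← (1−ω)·0.000 + ω·0.667 = 0.847

(0.000, 0.847)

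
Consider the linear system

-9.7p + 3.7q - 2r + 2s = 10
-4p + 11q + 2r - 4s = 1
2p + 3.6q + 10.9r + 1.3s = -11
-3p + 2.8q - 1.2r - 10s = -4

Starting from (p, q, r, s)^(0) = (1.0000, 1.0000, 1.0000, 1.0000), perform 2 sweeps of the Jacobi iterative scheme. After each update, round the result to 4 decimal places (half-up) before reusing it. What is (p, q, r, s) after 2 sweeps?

Iteration 1:
  p = (10 - (3.7)·1.0000 - (-2)·1.0000 - (2)·1.0000) / (-9.7) = -0.6495
  q = (1 - (-4)·1.0000 - (2)·1.0000 - (-4)·1.0000) / (11) = 0.6364
  r = (-11 - (2)·1.0000 - (3.6)·1.0000 - (1.3)·1.0000) / (10.9) = -1.6422
  s = (-4 - (-3)·1.0000 - (2.8)·1.0000 - (-1.2)·1.0000) / (-10) = 0.2600
Iteration 2:
  p = (10 - (3.7)·0.6364 - (-2)·-1.6422 - (2)·0.2600) / (-9.7) = -0.3960
  q = (1 - (-4)·-0.6495 - (2)·-1.6422 - (-4)·0.2600) / (11) = 0.2479
  r = (-11 - (2)·-0.6495 - (3.6)·0.6364 - (1.3)·0.2600) / (10.9) = -1.1312
  s = (-4 - (-3)·-0.6495 - (2.8)·0.6364 - (-1.2)·-1.6422) / (-10) = 0.9701

(-0.3960, 0.2479, -1.1312, 0.9701)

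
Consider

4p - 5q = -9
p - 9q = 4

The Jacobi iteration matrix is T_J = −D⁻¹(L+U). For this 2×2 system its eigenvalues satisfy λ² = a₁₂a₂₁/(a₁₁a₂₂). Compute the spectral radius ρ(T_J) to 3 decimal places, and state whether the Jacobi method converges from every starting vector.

a₁₂a₂₁/(a₁₁a₂₂) = (-5)·(1) / ((4)·(-9)) = 0.138889
ρ = √|0.138889| = √0.138889 = 0.373
ρ < 1, so Jacobi converges

0.373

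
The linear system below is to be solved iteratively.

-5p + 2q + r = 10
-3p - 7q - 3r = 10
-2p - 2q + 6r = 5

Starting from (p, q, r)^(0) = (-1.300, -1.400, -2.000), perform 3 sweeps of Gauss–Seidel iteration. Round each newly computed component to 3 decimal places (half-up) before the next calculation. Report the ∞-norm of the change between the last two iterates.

0.584

Iteration 1:
  p = (10 - (2)·-1.400 - (1)·-2.000) / (-5) = -2.960
  q = (10 - (-3)·-2.960 - (-3)·-2.000) / (-7) = 0.697
  r = (5 - (-2)·-2.960 - (-2)·0.697) / (6) = 0.079
Iteration 2:
  p = (10 - (2)·0.697 - (1)·0.079) / (-5) = -1.705
  q = (10 - (-3)·-1.705 - (-3)·0.079) / (-7) = -0.732
  r = (5 - (-2)·-1.705 - (-2)·-0.732) / (6) = 0.021
Iteration 3:
  p = (10 - (2)·-0.732 - (1)·0.021) / (-5) = -2.289
  q = (10 - (-3)·-2.289 - (-3)·0.021) / (-7) = -0.457
  r = (5 - (-2)·-2.289 - (-2)·-0.457) / (6) = -0.082
Change: (-0.584, 0.275, -0.103) → max |·| = 0.584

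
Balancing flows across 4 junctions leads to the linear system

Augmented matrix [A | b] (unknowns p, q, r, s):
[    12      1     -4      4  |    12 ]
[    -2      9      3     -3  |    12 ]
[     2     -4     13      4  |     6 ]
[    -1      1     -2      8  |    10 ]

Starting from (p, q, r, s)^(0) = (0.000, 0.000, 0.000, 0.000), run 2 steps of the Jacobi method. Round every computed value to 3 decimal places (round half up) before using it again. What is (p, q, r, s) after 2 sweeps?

Iteration 1:
  p = (12 - (1)·0.000 - (-4)·0.000 - (4)·0.000) / (12) = 1.000
  q = (12 - (-2)·0.000 - (3)·0.000 - (-3)·0.000) / (9) = 1.333
  r = (6 - (2)·0.000 - (-4)·0.000 - (4)·0.000) / (13) = 0.462
  s = (10 - (-1)·0.000 - (1)·0.000 - (-2)·0.000) / (8) = 1.250
Iteration 2:
  p = (12 - (1)·1.333 - (-4)·0.462 - (4)·1.250) / (12) = 0.626
  q = (12 - (-2)·1.000 - (3)·0.462 - (-3)·1.250) / (9) = 1.818
  r = (6 - (2)·1.000 - (-4)·1.333 - (4)·1.250) / (13) = 0.333
  s = (10 - (-1)·1.000 - (1)·1.333 - (-2)·0.462) / (8) = 1.324

(0.626, 1.818, 0.333, 1.324)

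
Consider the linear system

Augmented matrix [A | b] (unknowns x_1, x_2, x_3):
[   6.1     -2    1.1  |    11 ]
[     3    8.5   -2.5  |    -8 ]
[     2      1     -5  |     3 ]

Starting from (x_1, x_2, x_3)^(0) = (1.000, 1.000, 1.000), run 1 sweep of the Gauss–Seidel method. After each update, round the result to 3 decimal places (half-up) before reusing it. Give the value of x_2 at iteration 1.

-1.336

Iteration 1:
  x_1 = (11 - (-2)·1.000 - (1.1)·1.000) / (6.1) = 1.951
  x_2 = (-8 - (3)·1.951 - (-2.5)·1.000) / (8.5) = -1.336
  x_3 = (3 - (2)·1.951 - (1)·-1.336) / (-5) = -0.087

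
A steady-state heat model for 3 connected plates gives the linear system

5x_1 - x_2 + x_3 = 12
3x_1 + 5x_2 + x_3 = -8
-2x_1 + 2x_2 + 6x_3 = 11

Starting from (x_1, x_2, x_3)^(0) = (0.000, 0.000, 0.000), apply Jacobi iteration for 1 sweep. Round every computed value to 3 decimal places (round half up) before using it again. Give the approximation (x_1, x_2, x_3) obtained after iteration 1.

(2.400, -1.600, 1.833)

Iteration 1:
  x_1 = (12 - (-1)·0.000 - (1)·0.000) / (5) = 2.400
  x_2 = (-8 - (3)·0.000 - (1)·0.000) / (5) = -1.600
  x_3 = (11 - (-2)·0.000 - (2)·0.000) / (6) = 1.833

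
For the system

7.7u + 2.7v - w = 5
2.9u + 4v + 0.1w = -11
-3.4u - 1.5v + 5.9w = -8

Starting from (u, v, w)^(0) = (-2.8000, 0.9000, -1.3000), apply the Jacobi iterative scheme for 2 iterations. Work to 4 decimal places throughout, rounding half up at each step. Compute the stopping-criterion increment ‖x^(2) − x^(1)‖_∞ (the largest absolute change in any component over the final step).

Iteration 1:
  u = (5 - (2.7)·0.9000 - (-1)·-1.3000) / (7.7) = 0.1649
  v = (-11 - (2.9)·-2.8000 - (0.1)·-1.3000) / (4) = -0.6875
  w = (-8 - (-3.4)·-2.8000 - (-1.5)·0.9000) / (5.9) = -2.7407
Iteration 2:
  u = (5 - (2.7)·-0.6875 - (-1)·-2.7407) / (7.7) = 0.5345
  v = (-11 - (2.9)·0.1649 - (0.1)·-2.7407) / (4) = -2.8010
  w = (-8 - (-3.4)·0.1649 - (-1.5)·-0.6875) / (5.9) = -1.4357
Change: (0.3696, -2.1135, 1.3050) → max |·| = 2.1135

2.1135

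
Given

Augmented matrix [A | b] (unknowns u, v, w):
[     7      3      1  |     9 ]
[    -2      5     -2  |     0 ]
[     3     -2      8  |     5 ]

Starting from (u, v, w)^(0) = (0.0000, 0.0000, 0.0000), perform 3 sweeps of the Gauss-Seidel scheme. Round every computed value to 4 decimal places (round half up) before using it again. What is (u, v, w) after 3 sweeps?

(1.0104, 0.5521, 0.3841)

Iteration 1:
  u = (9 - (3)·0.0000 - (1)·0.0000) / (7) = 1.2857
  v = (0 - (-2)·1.2857 - (-2)·0.0000) / (5) = 0.5143
  w = (5 - (3)·1.2857 - (-2)·0.5143) / (8) = 0.2714
Iteration 2:
  u = (9 - (3)·0.5143 - (1)·0.2714) / (7) = 1.0265
  v = (0 - (-2)·1.0265 - (-2)·0.2714) / (5) = 0.5192
  w = (5 - (3)·1.0265 - (-2)·0.5192) / (8) = 0.3699
Iteration 3:
  u = (9 - (3)·0.5192 - (1)·0.3699) / (7) = 1.0104
  v = (0 - (-2)·1.0104 - (-2)·0.3699) / (5) = 0.5521
  w = (5 - (3)·1.0104 - (-2)·0.5521) / (8) = 0.3841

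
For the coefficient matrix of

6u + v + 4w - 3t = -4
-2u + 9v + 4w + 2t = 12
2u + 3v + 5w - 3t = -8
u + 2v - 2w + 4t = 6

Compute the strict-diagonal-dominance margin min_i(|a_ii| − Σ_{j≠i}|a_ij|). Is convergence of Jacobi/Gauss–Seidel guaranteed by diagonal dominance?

-3

row 1: |6| − (1+4+3) = -2
row 2: |9| − (2+4+2) = 1
row 3: |5| − (2+3+3) = -3
row 4: |4| − (1+2+2) = -1
minimum over rows = -3 → not strictly diagonally dominant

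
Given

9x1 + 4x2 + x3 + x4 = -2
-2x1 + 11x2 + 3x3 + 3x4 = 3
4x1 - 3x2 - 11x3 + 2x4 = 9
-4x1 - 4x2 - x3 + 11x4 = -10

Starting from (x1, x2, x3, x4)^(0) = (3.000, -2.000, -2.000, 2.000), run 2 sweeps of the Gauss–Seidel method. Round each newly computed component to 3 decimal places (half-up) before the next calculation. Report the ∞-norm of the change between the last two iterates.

Iteration 1:
  x1 = (-2 - (4)·-2.000 - (1)·-2.000 - (1)·2.000) / (9) = 0.667
  x2 = (3 - (-2)·0.667 - (3)·-2.000 - (3)·2.000) / (11) = 0.394
  x3 = (9 - (4)·0.667 - (-3)·0.394 - (2)·2.000) / (-11) = -0.319
  x4 = (-10 - (-4)·0.667 - (-4)·0.394 - (-1)·-0.319) / (11) = -0.552
Iteration 2:
  x1 = (-2 - (4)·0.394 - (1)·-0.319 - (1)·-0.552) / (9) = -0.301
  x2 = (3 - (-2)·-0.301 - (3)·-0.319 - (3)·-0.552) / (11) = 0.456
  x3 = (9 - (4)·-0.301 - (-3)·0.456 - (2)·-0.552) / (-11) = -1.152
  x4 = (-10 - (-4)·-0.301 - (-4)·0.456 - (-1)·-1.152) / (11) = -0.957
Change: (-0.968, 0.062, -0.833, -0.405) → max |·| = 0.968

0.968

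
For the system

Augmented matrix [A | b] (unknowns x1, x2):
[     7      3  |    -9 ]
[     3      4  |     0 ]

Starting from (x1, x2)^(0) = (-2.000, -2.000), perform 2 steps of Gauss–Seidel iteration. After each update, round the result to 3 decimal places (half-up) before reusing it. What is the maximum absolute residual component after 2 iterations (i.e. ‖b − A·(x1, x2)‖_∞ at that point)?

Iteration 1:
  x1 = (-9 - (3)·-2.000) / (7) = -0.429
  x2 = (0 - (3)·-0.429) / (4) = 0.322
Iteration 2:
  x1 = (-9 - (3)·0.322) / (7) = -1.424
  x2 = (0 - (3)·-1.424) / (4) = 1.068
Residual b − A·x = (-2.236, 0.000); ∞-norm = 2.236

2.236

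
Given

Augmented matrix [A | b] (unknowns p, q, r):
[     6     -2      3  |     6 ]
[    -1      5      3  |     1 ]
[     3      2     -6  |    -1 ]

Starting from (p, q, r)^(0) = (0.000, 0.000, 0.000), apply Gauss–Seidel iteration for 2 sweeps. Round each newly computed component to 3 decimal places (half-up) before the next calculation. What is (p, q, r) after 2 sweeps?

(0.733, -0.133, 0.489)

Iteration 1:
  p = (6 - (-2)·0.000 - (3)·0.000) / (6) = 1.000
  q = (1 - (-1)·1.000 - (3)·0.000) / (5) = 0.400
  r = (-1 - (3)·1.000 - (2)·0.400) / (-6) = 0.800
Iteration 2:
  p = (6 - (-2)·0.400 - (3)·0.800) / (6) = 0.733
  q = (1 - (-1)·0.733 - (3)·0.800) / (5) = -0.133
  r = (-1 - (3)·0.733 - (2)·-0.133) / (-6) = 0.489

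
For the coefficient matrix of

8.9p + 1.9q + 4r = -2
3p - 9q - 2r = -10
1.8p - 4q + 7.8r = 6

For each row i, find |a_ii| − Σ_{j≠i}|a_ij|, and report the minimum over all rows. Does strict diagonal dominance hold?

row 1: |8.9| − (1.9+4) = 3
row 2: |-9| − (3+2) = 4
row 3: |7.8| − (1.8+4) = 2
minimum over rows = 2 → strictly diagonally dominant (convergence guaranteed)

2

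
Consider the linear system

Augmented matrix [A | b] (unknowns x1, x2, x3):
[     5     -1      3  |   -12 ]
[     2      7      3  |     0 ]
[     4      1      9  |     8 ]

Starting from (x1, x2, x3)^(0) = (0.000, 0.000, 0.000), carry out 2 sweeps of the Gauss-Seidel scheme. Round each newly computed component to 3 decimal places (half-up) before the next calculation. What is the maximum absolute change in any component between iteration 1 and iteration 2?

Iteration 1:
  x1 = (-12 - (-1)·0.000 - (3)·0.000) / (5) = -2.400
  x2 = (0 - (2)·-2.400 - (3)·0.000) / (7) = 0.686
  x3 = (8 - (4)·-2.400 - (1)·0.686) / (9) = 1.879
Iteration 2:
  x1 = (-12 - (-1)·0.686 - (3)·1.879) / (5) = -3.390
  x2 = (0 - (2)·-3.390 - (3)·1.879) / (7) = 0.163
  x3 = (8 - (4)·-3.390 - (1)·0.163) / (9) = 2.377
Change: (-0.990, -0.523, 0.498) → max |·| = 0.990

0.990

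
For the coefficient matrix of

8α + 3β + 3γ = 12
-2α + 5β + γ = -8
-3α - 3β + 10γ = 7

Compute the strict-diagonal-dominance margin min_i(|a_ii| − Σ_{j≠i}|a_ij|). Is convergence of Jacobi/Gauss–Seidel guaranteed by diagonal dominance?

row 1: |8| − (3+3) = 2
row 2: |5| − (2+1) = 2
row 3: |10| − (3+3) = 4
minimum over rows = 2 → strictly diagonally dominant (convergence guaranteed)

2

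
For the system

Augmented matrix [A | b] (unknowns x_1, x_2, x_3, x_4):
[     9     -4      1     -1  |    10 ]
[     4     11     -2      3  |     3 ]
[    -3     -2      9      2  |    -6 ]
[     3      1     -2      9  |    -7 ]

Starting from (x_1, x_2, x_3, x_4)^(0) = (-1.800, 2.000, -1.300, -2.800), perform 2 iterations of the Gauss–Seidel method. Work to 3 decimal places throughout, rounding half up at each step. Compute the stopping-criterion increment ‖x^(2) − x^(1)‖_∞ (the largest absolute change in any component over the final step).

0.870

Iteration 1:
  x_1 = (10 - (-4)·2.000 - (1)·-1.300 - (-1)·-2.800) / (9) = 1.833
  x_2 = (3 - (4)·1.833 - (-2)·-1.300 - (3)·-2.800) / (11) = 0.133
  x_3 = (-6 - (-3)·1.833 - (-2)·0.133 - (2)·-2.800) / (9) = 0.596
  x_4 = (-7 - (3)·1.833 - (1)·0.133 - (-2)·0.596) / (9) = -1.271
Iteration 2:
  x_1 = (10 - (-4)·0.133 - (1)·0.596 - (-1)·-1.271) / (9) = 0.963
  x_2 = (3 - (4)·0.963 - (-2)·0.596 - (3)·-1.271) / (11) = 0.378
  x_3 = (-6 - (-3)·0.963 - (-2)·0.378 - (2)·-1.271) / (9) = 0.021
  x_4 = (-7 - (3)·0.963 - (1)·0.378 - (-2)·0.021) / (9) = -1.136
Change: (-0.870, 0.245, -0.575, 0.135) → max |·| = 0.870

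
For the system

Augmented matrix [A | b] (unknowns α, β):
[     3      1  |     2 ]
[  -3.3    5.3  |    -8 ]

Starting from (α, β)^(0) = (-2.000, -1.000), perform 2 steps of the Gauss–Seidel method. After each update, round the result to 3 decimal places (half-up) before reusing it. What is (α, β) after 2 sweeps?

(0.962, -0.910)

Iteration 1:
  α = (2 - (1)·-1.000) / (3) = 1.000
  β = (-8 - (-3.3)·1.000) / (5.3) = -0.887
Iteration 2:
  α = (2 - (1)·-0.887) / (3) = 0.962
  β = (-8 - (-3.3)·0.962) / (5.3) = -0.910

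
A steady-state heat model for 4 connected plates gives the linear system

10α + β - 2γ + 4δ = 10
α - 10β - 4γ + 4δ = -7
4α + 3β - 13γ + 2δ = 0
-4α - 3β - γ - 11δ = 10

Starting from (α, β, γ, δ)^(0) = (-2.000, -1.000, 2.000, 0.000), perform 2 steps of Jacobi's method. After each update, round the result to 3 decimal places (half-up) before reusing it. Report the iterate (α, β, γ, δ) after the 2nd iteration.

(0.897, 1.152, 0.378, -1.296)

Iteration 1:
  α = (10 - (1)·-1.000 - (-2)·2.000 - (4)·0.000) / (10) = 1.500
  β = (-7 - (1)·-2.000 - (-4)·2.000 - (4)·0.000) / (-10) = -0.300
  γ = (0 - (4)·-2.000 - (3)·-1.000 - (2)·0.000) / (-13) = -0.846
  δ = (10 - (-4)·-2.000 - (-3)·-1.000 - (-1)·2.000) / (-11) = -0.091
Iteration 2:
  α = (10 - (1)·-0.300 - (-2)·-0.846 - (4)·-0.091) / (10) = 0.897
  β = (-7 - (1)·1.500 - (-4)·-0.846 - (4)·-0.091) / (-10) = 1.152
  γ = (0 - (4)·1.500 - (3)·-0.300 - (2)·-0.091) / (-13) = 0.378
  δ = (10 - (-4)·1.500 - (-3)·-0.300 - (-1)·-0.846) / (-11) = -1.296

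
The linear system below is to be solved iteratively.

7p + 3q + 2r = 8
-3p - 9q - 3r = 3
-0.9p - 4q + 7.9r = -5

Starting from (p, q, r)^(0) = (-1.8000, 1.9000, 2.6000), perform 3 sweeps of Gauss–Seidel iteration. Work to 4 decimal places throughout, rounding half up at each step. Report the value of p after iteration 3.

Iteration 1:
  p = (8 - (3)·1.9000 - (2)·2.6000) / (7) = -0.4143
  q = (3 - (-3)·-0.4143 - (-3)·2.6000) / (-9) = -1.0619
  r = (-5 - (-0.9)·-0.4143 - (-4)·-1.0619) / (7.9) = -1.2178
Iteration 2:
  p = (8 - (3)·-1.0619 - (2)·-1.2178) / (7) = 1.9459
  q = (3 - (-3)·1.9459 - (-3)·-1.2178) / (-9) = -0.5760
  r = (-5 - (-0.9)·1.9459 - (-4)·-0.5760) / (7.9) = -0.7029
Iteration 3:
  p = (8 - (3)·-0.5760 - (2)·-0.7029) / (7) = 1.5905
  q = (3 - (-3)·1.5905 - (-3)·-0.7029) / (-9) = -0.6292
  r = (-5 - (-0.9)·1.5905 - (-4)·-0.6292) / (7.9) = -0.7703

1.5905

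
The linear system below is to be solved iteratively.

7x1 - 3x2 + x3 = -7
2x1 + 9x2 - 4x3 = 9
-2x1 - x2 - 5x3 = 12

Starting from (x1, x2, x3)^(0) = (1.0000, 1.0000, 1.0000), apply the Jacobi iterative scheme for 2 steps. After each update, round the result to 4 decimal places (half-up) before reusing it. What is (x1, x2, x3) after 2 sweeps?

(-0.0476, -0.1746, -2.3587)

Iteration 1:
  x1 = (-7 - (-3)·1.0000 - (1)·1.0000) / (7) = -0.7143
  x2 = (9 - (2)·1.0000 - (-4)·1.0000) / (9) = 1.2222
  x3 = (12 - (-2)·1.0000 - (-1)·1.0000) / (-5) = -3.0000
Iteration 2:
  x1 = (-7 - (-3)·1.2222 - (1)·-3.0000) / (7) = -0.0476
  x2 = (9 - (2)·-0.7143 - (-4)·-3.0000) / (9) = -0.1746
  x3 = (12 - (-2)·-0.7143 - (-1)·1.2222) / (-5) = -2.3587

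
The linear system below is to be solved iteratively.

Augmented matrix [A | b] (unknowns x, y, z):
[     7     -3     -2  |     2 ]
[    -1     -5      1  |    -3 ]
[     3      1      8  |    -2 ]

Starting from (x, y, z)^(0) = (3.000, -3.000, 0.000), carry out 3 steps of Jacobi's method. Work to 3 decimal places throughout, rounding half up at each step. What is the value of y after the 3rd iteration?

0.625

Iteration 1:
  x = (2 - (-3)·-3.000 - (-2)·0.000) / (7) = -1.000
  y = (-3 - (-1)·3.000 - (1)·0.000) / (-5) = 0.000
  z = (-2 - (3)·3.000 - (1)·-3.000) / (8) = -1.000
Iteration 2:
  x = (2 - (-3)·0.000 - (-2)·-1.000) / (7) = 0.000
  y = (-3 - (-1)·-1.000 - (1)·-1.000) / (-5) = 0.600
  z = (-2 - (3)·-1.000 - (1)·0.000) / (8) = 0.125
Iteration 3:
  x = (2 - (-3)·0.600 - (-2)·0.125) / (7) = 0.579
  y = (-3 - (-1)·0.000 - (1)·0.125) / (-5) = 0.625
  z = (-2 - (3)·0.000 - (1)·0.600) / (8) = -0.325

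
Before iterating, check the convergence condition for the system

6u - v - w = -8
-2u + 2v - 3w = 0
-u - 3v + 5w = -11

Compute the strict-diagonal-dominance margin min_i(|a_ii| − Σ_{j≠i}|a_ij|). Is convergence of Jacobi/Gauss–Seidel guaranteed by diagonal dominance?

-3

row 1: |6| − (1+1) = 4
row 2: |2| − (2+3) = -3
row 3: |5| − (1+3) = 1
minimum over rows = -3 → not strictly diagonally dominant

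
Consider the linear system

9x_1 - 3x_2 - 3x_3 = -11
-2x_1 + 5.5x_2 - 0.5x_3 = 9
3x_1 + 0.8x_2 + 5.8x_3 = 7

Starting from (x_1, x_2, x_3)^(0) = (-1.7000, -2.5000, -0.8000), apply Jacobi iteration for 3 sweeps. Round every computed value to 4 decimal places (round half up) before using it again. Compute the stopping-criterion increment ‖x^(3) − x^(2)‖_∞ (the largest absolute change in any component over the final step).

1.1604

Iteration 1:
  x_1 = (-11 - (-3)·-2.5000 - (-3)·-0.8000) / (9) = -2.3222
  x_2 = (9 - (-2)·-1.7000 - (-0.5)·-0.8000) / (5.5) = 0.9455
  x_3 = (7 - (3)·-1.7000 - (0.8)·-2.5000) / (5.8) = 2.4310
Iteration 2:
  x_1 = (-11 - (-3)·0.9455 - (-3)·2.4310) / (9) = -0.0967
  x_2 = (9 - (-2)·-2.3222 - (-0.5)·2.4310) / (5.5) = 1.0129
  x_3 = (7 - (3)·-2.3222 - (0.8)·0.9455) / (5.8) = 2.2776
Iteration 3:
  x_1 = (-11 - (-3)·1.0129 - (-3)·2.2776) / (9) = -0.1254
  x_2 = (9 - (-2)·-0.0967 - (-0.5)·2.2776) / (5.5) = 1.8083
  x_3 = (7 - (3)·-0.0967 - (0.8)·1.0129) / (5.8) = 1.1172
Change: (-0.0287, 0.7954, -1.1604) → max |·| = 1.1604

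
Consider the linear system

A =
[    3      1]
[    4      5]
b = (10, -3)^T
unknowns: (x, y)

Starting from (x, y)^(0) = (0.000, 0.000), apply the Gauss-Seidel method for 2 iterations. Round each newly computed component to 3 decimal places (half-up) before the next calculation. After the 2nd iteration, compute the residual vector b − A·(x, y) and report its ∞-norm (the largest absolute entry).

0.872

Iteration 1:
  x = (10 - (1)·0.000) / (3) = 3.333
  y = (-3 - (4)·3.333) / (5) = -3.266
Iteration 2:
  x = (10 - (1)·-3.266) / (3) = 4.422
  y = (-3 - (4)·4.422) / (5) = -4.138
Residual b − A·x = (0.872, 0.002); ∞-norm = 0.872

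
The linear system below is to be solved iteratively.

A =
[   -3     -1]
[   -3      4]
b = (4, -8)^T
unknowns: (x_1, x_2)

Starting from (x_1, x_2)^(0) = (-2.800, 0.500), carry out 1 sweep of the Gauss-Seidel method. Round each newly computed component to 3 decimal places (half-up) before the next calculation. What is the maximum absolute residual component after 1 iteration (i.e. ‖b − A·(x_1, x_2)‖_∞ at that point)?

3.625

Iteration 1:
  x_1 = (4 - (-1)·0.500) / (-3) = -1.500
  x_2 = (-8 - (-3)·-1.500) / (4) = -3.125
Residual b − A·x = (-3.625, 0.000); ∞-norm = 3.625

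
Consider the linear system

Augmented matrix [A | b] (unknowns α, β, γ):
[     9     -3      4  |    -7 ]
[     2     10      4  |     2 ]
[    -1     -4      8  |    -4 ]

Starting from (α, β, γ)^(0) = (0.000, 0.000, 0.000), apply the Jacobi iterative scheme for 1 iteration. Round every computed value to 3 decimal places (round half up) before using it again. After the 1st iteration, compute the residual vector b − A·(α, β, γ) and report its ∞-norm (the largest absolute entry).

3.556

Iteration 1:
  α = (-7 - (-3)·0.000 - (4)·0.000) / (9) = -0.778
  β = (2 - (2)·0.000 - (4)·0.000) / (10) = 0.200
  γ = (-4 - (-1)·0.000 - (-4)·0.000) / (8) = -0.500
Residual b − A·x = (2.602, 3.556, 0.022); ∞-norm = 3.556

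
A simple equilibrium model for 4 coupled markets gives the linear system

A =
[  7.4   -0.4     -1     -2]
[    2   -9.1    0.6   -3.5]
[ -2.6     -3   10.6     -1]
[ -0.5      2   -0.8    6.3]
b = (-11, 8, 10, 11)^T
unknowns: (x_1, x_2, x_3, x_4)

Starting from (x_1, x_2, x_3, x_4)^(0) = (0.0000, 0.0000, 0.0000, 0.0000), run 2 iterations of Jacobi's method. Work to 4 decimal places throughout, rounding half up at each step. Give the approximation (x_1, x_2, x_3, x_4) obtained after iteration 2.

(-0.9346, -1.8152, 0.4947, 2.0269)

Iteration 1:
  x_1 = (-11 - (-0.4)·0.0000 - (-1)·0.0000 - (-2)·0.0000) / (7.4) = -1.4865
  x_2 = (8 - (2)·0.0000 - (0.6)·0.0000 - (-3.5)·0.0000) / (-9.1) = -0.8791
  x_3 = (10 - (-2.6)·0.0000 - (-3)·0.0000 - (-1)·0.0000) / (10.6) = 0.9434
  x_4 = (11 - (-0.5)·0.0000 - (2)·0.0000 - (-0.8)·0.0000) / (6.3) = 1.7460
Iteration 2:
  x_1 = (-11 - (-0.4)·-0.8791 - (-1)·0.9434 - (-2)·1.7460) / (7.4) = -0.9346
  x_2 = (8 - (2)·-1.4865 - (0.6)·0.9434 - (-3.5)·1.7460) / (-9.1) = -1.8152
  x_3 = (10 - (-2.6)·-1.4865 - (-3)·-0.8791 - (-1)·1.7460) / (10.6) = 0.4947
  x_4 = (11 - (-0.5)·-1.4865 - (2)·-0.8791 - (-0.8)·0.9434) / (6.3) = 2.0269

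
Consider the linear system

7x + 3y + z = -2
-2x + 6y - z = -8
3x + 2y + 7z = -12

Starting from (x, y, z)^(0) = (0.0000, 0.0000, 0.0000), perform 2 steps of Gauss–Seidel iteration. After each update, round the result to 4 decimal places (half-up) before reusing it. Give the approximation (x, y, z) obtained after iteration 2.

Iteration 1:
  x = (-2 - (3)·0.0000 - (1)·0.0000) / (7) = -0.2857
  y = (-8 - (-2)·-0.2857 - (-1)·0.0000) / (6) = -1.4286
  z = (-12 - (3)·-0.2857 - (2)·-1.4286) / (7) = -1.1837
Iteration 2:
  x = (-2 - (3)·-1.4286 - (1)·-1.1837) / (7) = 0.4956
  y = (-8 - (-2)·0.4956 - (-1)·-1.1837) / (6) = -1.3654
  z = (-12 - (3)·0.4956 - (2)·-1.3654) / (7) = -1.5366

(0.4956, -1.3654, -1.5366)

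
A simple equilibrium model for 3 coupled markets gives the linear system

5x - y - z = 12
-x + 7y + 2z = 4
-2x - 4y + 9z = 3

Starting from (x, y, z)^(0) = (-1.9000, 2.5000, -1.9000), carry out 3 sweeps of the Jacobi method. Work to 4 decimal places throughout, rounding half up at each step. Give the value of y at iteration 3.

Iteration 1:
  x = (12 - (-1)·2.5000 - (-1)·-1.9000) / (5) = 2.5200
  y = (4 - (-1)·-1.9000 - (2)·-1.9000) / (7) = 0.8429
  z = (3 - (-2)·-1.9000 - (-4)·2.5000) / (9) = 1.0222
Iteration 2:
  x = (12 - (-1)·0.8429 - (-1)·1.0222) / (5) = 2.7730
  y = (4 - (-1)·2.5200 - (2)·1.0222) / (7) = 0.6394
  z = (3 - (-2)·2.5200 - (-4)·0.8429) / (9) = 1.2680
Iteration 3:
  x = (12 - (-1)·0.6394 - (-1)·1.2680) / (5) = 2.7815
  y = (4 - (-1)·2.7730 - (2)·1.2680) / (7) = 0.6053
  z = (3 - (-2)·2.7730 - (-4)·0.6394) / (9) = 1.2337

0.6053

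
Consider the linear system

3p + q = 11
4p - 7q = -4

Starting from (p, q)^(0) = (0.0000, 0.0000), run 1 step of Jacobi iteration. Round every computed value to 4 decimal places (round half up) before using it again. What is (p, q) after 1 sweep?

Iteration 1:
  p = (11 - (1)·0.0000) / (3) = 3.6667
  q = (-4 - (4)·0.0000) / (-7) = 0.5714

(3.6667, 0.5714)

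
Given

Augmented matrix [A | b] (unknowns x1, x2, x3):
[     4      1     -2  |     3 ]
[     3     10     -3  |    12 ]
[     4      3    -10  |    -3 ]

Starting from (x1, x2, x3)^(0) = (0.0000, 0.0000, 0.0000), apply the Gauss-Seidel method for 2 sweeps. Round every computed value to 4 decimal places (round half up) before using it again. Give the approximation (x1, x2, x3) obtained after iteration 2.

(0.9525, 1.1820, 1.0356)

Iteration 1:
  x1 = (3 - (1)·0.0000 - (-2)·0.0000) / (4) = 0.7500
  x2 = (12 - (3)·0.7500 - (-3)·0.0000) / (10) = 0.9750
  x3 = (-3 - (4)·0.7500 - (3)·0.9750) / (-10) = 0.8925
Iteration 2:
  x1 = (3 - (1)·0.9750 - (-2)·0.8925) / (4) = 0.9525
  x2 = (12 - (3)·0.9525 - (-3)·0.8925) / (10) = 1.1820
  x3 = (-3 - (4)·0.9525 - (3)·1.1820) / (-10) = 1.0356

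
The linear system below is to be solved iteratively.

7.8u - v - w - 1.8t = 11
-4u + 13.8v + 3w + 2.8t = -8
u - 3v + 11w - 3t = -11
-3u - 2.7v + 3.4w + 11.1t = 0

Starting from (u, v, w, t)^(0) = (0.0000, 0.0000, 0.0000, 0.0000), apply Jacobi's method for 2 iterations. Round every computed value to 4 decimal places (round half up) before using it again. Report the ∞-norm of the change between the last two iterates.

0.6262

Iteration 1:
  u = (11 - (-1)·0.0000 - (-1)·0.0000 - (-1.8)·0.0000) / (7.8) = 1.4103
  v = (-8 - (-4)·0.0000 - (3)·0.0000 - (2.8)·0.0000) / (13.8) = -0.5797
  w = (-11 - (1)·0.0000 - (-3)·0.0000 - (-3)·0.0000) / (11) = -1.0000
  t = (0 - (-3)·0.0000 - (-2.7)·0.0000 - (3.4)·0.0000) / (11.1) = 0.0000
Iteration 2:
  u = (11 - (-1)·-0.5797 - (-1)·-1.0000 - (-1.8)·0.0000) / (7.8) = 1.2077
  v = (-8 - (-4)·1.4103 - (3)·-1.0000 - (2.8)·0.0000) / (13.8) = 0.0465
  w = (-11 - (1)·1.4103 - (-3)·-0.5797 - (-3)·0.0000) / (11) = -1.2863
  t = (0 - (-3)·1.4103 - (-2.7)·-0.5797 - (3.4)·-1.0000) / (11.1) = 0.5465
Change: (-0.2026, 0.6262, -0.2863, 0.5465) → max |·| = 0.6262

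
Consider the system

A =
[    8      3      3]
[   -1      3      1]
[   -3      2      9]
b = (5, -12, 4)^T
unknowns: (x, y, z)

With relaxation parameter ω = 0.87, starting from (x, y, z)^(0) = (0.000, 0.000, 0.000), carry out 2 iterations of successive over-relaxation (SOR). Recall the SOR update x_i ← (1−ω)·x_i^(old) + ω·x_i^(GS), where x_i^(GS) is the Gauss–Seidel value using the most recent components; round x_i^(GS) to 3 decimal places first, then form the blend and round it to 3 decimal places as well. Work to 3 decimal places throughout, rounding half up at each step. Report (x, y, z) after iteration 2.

(1.311, -3.876, 1.671)

Iteration 1:
  x: GS value = (5 - (3)·0.000 - (3)·0.000) / (8) = 0.625;  x ← (1−ω)·0.000 + ω·0.625 = 0.544
  y: GS value = (-12 - (-1)·0.544 - (1)·0.000) / (3) = -3.819;  y ← (1−ω)·0.000 + ω·-3.819 = -3.323
  z: GS value = (4 - (-3)·0.544 - (2)·-3.323) / (9) = 1.364;  z ← (1−ω)·0.000 + ω·1.364 = 1.187
Iteration 2:
  x: GS value = (5 - (3)·-3.323 - (3)·1.187) / (8) = 1.426;  x ← (1−ω)·0.544 + ω·1.426 = 1.311
  y: GS value = (-12 - (-1)·1.311 - (1)·1.187) / (3) = -3.959;  y ← (1−ω)·-3.323 + ω·-3.959 = -3.876
  z: GS value = (4 - (-3)·1.311 - (2)·-3.876) / (9) = 1.743;  z ← (1−ω)·1.187 + ω·1.743 = 1.671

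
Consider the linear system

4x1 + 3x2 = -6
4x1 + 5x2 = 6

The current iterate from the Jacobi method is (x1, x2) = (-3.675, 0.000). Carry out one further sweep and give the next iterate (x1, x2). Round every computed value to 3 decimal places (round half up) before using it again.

(-1.500, 4.140)

One sweep:
  x1 = (-6 - (3)·0.000) / (4) = -1.500
  x2 = (6 - (4)·-3.675) / (5) = 4.140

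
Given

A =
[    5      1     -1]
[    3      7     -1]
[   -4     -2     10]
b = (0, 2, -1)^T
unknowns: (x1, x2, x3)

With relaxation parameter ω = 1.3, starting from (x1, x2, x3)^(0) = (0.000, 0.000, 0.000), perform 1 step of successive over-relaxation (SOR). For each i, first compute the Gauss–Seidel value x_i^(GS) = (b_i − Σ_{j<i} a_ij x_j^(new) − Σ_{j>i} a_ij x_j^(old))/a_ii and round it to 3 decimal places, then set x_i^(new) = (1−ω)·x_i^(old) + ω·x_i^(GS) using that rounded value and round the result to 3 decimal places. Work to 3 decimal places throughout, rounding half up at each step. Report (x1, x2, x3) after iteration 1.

Iteration 1:
  x1: GS value = (0 - (1)·0.000 - (-1)·0.000) / (5) = 0.000;  x1 ← (1−ω)·0.000 + ω·0.000 = 0.000
  x2: GS value = (2 - (3)·0.000 - (-1)·0.000) / (7) = 0.286;  x2 ← (1−ω)·0.000 + ω·0.286 = 0.372
  x3: GS value = (-1 - (-4)·0.000 - (-2)·0.372) / (10) = -0.026;  x3 ← (1−ω)·0.000 + ω·-0.026 = -0.034

(0.000, 0.372, -0.034)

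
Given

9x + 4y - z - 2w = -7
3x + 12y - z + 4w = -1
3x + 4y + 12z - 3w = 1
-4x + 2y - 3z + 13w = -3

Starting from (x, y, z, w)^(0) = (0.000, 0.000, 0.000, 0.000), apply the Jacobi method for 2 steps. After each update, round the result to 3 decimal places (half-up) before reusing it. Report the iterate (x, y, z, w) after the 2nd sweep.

(-0.783, 0.195, 0.248, -0.438)

Iteration 1:
  x = (-7 - (4)·0.000 - (-1)·0.000 - (-2)·0.000) / (9) = -0.778
  y = (-1 - (3)·0.000 - (-1)·0.000 - (4)·0.000) / (12) = -0.083
  z = (1 - (3)·0.000 - (4)·0.000 - (-3)·0.000) / (12) = 0.083
  w = (-3 - (-4)·0.000 - (2)·0.000 - (-3)·0.000) / (13) = -0.231
Iteration 2:
  x = (-7 - (4)·-0.083 - (-1)·0.083 - (-2)·-0.231) / (9) = -0.783
  y = (-1 - (3)·-0.778 - (-1)·0.083 - (4)·-0.231) / (12) = 0.195
  z = (1 - (3)·-0.778 - (4)·-0.083 - (-3)·-0.231) / (12) = 0.248
  w = (-3 - (-4)·-0.778 - (2)·-0.083 - (-3)·0.083) / (13) = -0.438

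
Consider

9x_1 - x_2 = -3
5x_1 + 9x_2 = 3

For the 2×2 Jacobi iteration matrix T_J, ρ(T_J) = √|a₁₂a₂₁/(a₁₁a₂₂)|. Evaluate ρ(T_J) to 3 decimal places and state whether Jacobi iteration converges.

a₁₂a₂₁/(a₁₁a₂₂) = (-1)·(5) / ((9)·(9)) = -0.061728
ρ = √|-0.061728| = √0.061728 = 0.248
ρ < 1, so Jacobi converges

0.248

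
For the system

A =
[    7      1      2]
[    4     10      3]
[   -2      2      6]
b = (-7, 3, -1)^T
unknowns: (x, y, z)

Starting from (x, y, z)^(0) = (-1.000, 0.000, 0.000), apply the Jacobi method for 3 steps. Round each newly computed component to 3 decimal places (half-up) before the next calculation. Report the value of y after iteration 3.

0.903

Iteration 1:
  x = (-7 - (1)·0.000 - (2)·0.000) / (7) = -1.000
  y = (3 - (4)·-1.000 - (3)·0.000) / (10) = 0.700
  z = (-1 - (-2)·-1.000 - (2)·0.000) / (6) = -0.500
Iteration 2:
  x = (-7 - (1)·0.700 - (2)·-0.500) / (7) = -0.957
  y = (3 - (4)·-1.000 - (3)·-0.500) / (10) = 0.850
  z = (-1 - (-2)·-1.000 - (2)·0.700) / (6) = -0.733
Iteration 3:
  x = (-7 - (1)·0.850 - (2)·-0.733) / (7) = -0.912
  y = (3 - (4)·-0.957 - (3)·-0.733) / (10) = 0.903
  z = (-1 - (-2)·-0.957 - (2)·0.850) / (6) = -0.769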